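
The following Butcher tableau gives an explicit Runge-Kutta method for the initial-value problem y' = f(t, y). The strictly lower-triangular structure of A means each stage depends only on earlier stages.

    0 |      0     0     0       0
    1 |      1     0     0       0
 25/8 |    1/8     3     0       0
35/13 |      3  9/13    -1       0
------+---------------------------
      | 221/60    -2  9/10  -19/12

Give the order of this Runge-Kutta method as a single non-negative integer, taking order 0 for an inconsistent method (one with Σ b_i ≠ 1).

1

b = (221/60, -2, 9/10, -19/12)
c = (0, 1, 25/8, 35/13)
Ac = (0, 0, 3, -253/104)
Σ b_i: 221/60·1 + (-2)·1 + 9/10·1 + (-19/12)·1 = 1 ✓
b·c: (-2)·1 + 9/10·25/8 + (-19/12)·35/13 = -2153/624 ≠ 1/2 ⇒ order 1.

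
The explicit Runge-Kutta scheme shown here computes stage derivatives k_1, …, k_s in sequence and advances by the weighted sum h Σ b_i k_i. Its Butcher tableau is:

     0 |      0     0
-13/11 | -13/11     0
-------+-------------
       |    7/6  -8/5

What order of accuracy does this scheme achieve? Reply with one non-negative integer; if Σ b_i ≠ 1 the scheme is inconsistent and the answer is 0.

0

b = (7/6, -8/5)
c = (0, -13/11)
Σ b_i: 7/6·1 + (-8/5)·1 = -13/30 ≠ 1 ⇒ order 0.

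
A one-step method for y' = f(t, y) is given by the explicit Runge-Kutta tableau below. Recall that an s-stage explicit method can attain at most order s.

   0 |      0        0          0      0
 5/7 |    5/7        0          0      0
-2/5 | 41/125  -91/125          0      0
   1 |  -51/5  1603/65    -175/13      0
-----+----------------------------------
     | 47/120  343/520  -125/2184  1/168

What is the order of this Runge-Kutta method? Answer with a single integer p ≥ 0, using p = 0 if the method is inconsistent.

b = (47/120, 343/520, -125/2184, 1/168)
c = (0, 5/7, -2/5, 1)
Ac = (0, 0, -13/25, 23)
Σ b_i: 47/120·1 + 343/520·1 + (-125/2184)·1 + 1/168·1 = 1 ✓
b·c: 343/520·5/7 + (-125/2184)·(-2/5) + 1/168·1 = 1/2 ✓
b·c²: 343/520·25/49 + (-125/2184)·4/25 + 1/168·1 = 1/3 ✓
b·Ac: (-125/2184)·(-13/25) + 1/168·23 = 1/6 ✓
b·c³: 343/520·125/343 + (-125/2184)·(-8/125) + 1/168·1 = 1/4 ✓
b·(c∘Ac): (-125/2184)·26/125 + 1/168·23 = 1/8 ✓
b·Ac²: (-125/2184)·(-13/35) + 1/168·73/7 = 1/12 ✓
b·A²c: 1/168·7 = 1/24 ✓; 4 stages ⇒ order 4.

4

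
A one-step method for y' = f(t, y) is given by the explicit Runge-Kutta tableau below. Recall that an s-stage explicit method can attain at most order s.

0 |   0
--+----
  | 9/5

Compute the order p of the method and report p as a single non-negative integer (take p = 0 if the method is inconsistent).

0

b = (9/5)
c = (0)
Σ b_i: 9/5·1 = 9/5 ≠ 1 ⇒ order 0.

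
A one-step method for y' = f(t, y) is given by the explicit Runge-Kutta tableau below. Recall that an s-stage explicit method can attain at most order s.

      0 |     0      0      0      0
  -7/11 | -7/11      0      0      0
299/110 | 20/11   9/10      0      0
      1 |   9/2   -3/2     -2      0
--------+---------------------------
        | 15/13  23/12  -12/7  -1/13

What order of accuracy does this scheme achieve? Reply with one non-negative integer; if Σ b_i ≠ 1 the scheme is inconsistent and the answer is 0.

b = (15/13, 23/12, -12/7, -1/13)
c = (0, -7/11, 299/110, 1)
Ac = (0, 0, -63/110, -493/110)
Σ b_i: 15/13·1 + 23/12·1 + (-12/7)·1 + (-1/13)·1 = 1397/1092 ≠ 1 ⇒ order 0.

0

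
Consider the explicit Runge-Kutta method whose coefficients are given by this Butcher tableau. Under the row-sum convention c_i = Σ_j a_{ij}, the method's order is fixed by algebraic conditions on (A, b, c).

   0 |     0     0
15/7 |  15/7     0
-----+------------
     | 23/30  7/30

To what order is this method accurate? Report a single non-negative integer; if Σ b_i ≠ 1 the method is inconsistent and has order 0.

b = (23/30, 7/30)
c = (0, 15/7)
Σ b_i: 23/30·1 + 7/30·1 = 1 ✓
b·c: 7/30·15/7 = 1/2 ✓; 2 stages ⇒ order 2.

2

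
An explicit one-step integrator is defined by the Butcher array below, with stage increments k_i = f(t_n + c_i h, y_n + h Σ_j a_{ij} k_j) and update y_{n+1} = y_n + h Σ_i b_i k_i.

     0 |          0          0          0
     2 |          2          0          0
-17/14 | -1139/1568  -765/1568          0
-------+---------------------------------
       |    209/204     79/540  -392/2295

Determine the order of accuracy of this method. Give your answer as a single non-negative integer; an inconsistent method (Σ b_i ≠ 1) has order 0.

3

b = (209/204, 79/540, -392/2295)
c = (0, 2, -17/14)
Ac = (0, 0, -765/784)
Σ b_i: 209/204·1 + 79/540·1 + (-392/2295)·1 = 1 ✓
b·c: 79/540·2 + (-392/2295)·(-17/14) = 1/2 ✓
b·c²: 79/540·4 + (-392/2295)·289/196 = 1/3 ✓
b·Ac: (-392/2295)·(-765/784) = 1/6 ✓; 3 stages ⇒ order 3.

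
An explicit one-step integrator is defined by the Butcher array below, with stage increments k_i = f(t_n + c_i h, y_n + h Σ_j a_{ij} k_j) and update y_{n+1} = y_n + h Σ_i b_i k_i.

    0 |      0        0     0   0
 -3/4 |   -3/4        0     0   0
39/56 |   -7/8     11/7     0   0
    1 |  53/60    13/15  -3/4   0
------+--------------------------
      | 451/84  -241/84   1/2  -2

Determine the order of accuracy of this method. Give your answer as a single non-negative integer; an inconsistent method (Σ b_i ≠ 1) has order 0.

2

b = (451/84, -241/84, 1/2, -2)
c = (0, -3/4, 39/56, 1)
Ac = (0, 0, -33/28, -1313/1120)
Σ b_i: 451/84·1 + (-241/84)·1 + 1/2·1 + (-2)·1 = 1 ✓
b·c: (-241/84)·(-3/4) + 1/2·39/56 + (-2)·1 = 1/2 ✓
b·c²: (-241/84)·9/16 + 1/2·1521/3136 + (-2)·1 = -21145/6272 ≠ 1/3 ⇒ order 2.
b·Ac: 1/2·(-33/28) + (-2)·(-1313/1120) = 983/560 ≠ 1/6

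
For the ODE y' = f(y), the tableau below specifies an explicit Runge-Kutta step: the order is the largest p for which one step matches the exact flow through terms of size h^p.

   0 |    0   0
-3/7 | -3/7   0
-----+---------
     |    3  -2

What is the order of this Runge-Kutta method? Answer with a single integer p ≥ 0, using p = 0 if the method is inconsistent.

1

b = (3, -2)
c = (0, -3/7)
Σ b_i: 3·1 + (-2)·1 = 1 ✓
b·c: (-2)·(-3/7) = 6/7 ≠ 1/2 ⇒ order 1.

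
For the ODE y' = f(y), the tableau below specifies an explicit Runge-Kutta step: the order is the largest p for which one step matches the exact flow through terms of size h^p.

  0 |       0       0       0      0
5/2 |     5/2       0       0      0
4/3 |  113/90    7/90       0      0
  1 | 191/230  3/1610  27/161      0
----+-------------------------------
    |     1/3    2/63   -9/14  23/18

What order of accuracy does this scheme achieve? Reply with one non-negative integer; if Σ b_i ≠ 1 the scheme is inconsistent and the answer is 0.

4

b = (1/3, 2/63, -9/14, 23/18)
c = (0, 5/2, 4/3, 1)
Ac = (0, 0, 7/36, 21/92)
Σ b_i: 1/3·1 + 2/63·1 + (-9/14)·1 + 23/18·1 = 1 ✓
b·c: 2/63·5/2 + (-9/14)·4/3 + 23/18·1 = 1/2 ✓
b·c²: 2/63·25/4 + (-9/14)·16/9 + 23/18·1 = 1/3 ✓
b·Ac: (-9/14)·7/36 + 23/18·21/92 = 1/6 ✓
b·c³: 2/63·125/8 + (-9/14)·64/27 + 23/18·1 = 1/4 ✓
b·(c∘Ac): (-9/14)·7/27 + 23/18·21/92 = 1/8 ✓
b·Ac²: (-9/14)·35/72 + 23/18·57/184 = 1/12 ✓
b·A²c: 23/18·3/92 = 1/24 ✓; 4 stages ⇒ order 4.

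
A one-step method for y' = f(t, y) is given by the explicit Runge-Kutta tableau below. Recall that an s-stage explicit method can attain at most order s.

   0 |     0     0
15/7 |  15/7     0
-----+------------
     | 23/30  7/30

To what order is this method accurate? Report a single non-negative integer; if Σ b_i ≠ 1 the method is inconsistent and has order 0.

2

b = (23/30, 7/30)
c = (0, 15/7)
Σ b_i: 23/30·1 + 7/30·1 = 1 ✓
b·c: 7/30·15/7 = 1/2 ✓; 2 stages ⇒ order 2.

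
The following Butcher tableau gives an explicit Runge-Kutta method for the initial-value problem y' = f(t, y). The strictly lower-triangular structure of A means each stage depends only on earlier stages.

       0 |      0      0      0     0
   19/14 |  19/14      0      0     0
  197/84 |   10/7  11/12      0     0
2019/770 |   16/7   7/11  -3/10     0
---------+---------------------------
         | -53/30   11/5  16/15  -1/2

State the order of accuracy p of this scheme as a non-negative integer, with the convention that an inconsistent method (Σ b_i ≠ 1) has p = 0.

1

b = (-53/30, 11/5, 16/15, -1/2)
c = (0, 19/14, 197/84, 2019/770)
Ac = (0, 0, 209/168, 493/3080)
Σ b_i: (-53/30)·1 + 11/5·1 + 16/15·1 + (-1/2)·1 = 1 ✓
b·c: 11/5·19/14 + 16/15·197/84 + (-1/2)·2019/770 = 8269/1980 ≠ 1/2 ⇒ order 1.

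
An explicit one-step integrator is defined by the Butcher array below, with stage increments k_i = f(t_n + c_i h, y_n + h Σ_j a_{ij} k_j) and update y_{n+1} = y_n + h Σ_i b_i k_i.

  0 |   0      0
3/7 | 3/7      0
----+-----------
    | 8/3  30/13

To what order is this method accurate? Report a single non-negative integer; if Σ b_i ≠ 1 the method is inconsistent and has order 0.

0

b = (8/3, 30/13)
c = (0, 3/7)
Σ b_i: 8/3·1 + 30/13·1 = 194/39 ≠ 1 ⇒ order 0.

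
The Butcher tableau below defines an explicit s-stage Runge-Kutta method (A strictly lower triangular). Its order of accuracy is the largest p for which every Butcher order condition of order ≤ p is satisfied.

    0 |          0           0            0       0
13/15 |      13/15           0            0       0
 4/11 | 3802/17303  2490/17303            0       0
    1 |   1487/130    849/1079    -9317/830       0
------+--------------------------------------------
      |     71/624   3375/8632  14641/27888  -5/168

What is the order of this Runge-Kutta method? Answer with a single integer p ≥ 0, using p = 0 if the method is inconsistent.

4

b = (71/624, 3375/8632, 14641/27888, -5/168)
c = (0, 13/15, 4/11, 1)
Ac = (0, 0, 166/1331, -17/5)
Σ b_i: 71/624·1 + 3375/8632·1 + 14641/27888·1 + (-5/168)·1 = 1 ✓
b·c: 3375/8632·13/15 + 14641/27888·4/11 + (-5/168)·1 = 1/2 ✓
b·c²: 3375/8632·169/225 + 14641/27888·16/121 + (-5/168)·1 = 1/3 ✓
b·Ac: 14641/27888·166/1331 + (-5/168)·(-17/5) = 1/6 ✓
b·c³: 3375/8632·2197/3375 + 14641/27888·64/1331 + (-5/168)·1 = 1/4 ✓
b·(c∘Ac): 14641/27888·664/14641 + (-5/168)·(-17/5) = 1/8 ✓
b·Ac²: 14641/27888·2158/19965 + (-5/168)·(-67/75) = 1/12 ✓
b·A²c: (-5/168)·(-7/5) = 1/24 ✓; 4 stages ⇒ order 4.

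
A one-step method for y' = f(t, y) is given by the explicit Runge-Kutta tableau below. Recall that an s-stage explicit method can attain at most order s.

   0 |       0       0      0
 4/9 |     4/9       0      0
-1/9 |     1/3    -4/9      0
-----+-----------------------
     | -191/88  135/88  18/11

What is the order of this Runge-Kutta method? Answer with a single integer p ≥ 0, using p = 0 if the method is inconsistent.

b = (-191/88, 135/88, 18/11)
c = (0, 4/9, -1/9)
Ac = (0, 0, -16/81)
Σ b_i: (-191/88)·1 + 135/88·1 + 18/11·1 = 1 ✓
b·c: 135/88·4/9 + 18/11·(-1/9) = 1/2 ✓
b·c²: 135/88·16/81 + 18/11·1/81 = 32/99 ≠ 1/3 ⇒ order 2.
b·Ac: 18/11·(-16/81) = -32/99 ≠ 1/6

2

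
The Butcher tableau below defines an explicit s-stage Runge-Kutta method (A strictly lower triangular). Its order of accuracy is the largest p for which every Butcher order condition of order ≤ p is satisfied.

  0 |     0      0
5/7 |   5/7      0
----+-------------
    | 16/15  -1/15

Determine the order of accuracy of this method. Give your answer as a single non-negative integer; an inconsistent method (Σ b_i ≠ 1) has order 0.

1

b = (16/15, -1/15)
c = (0, 5/7)
Σ b_i: 16/15·1 + (-1/15)·1 = 1 ✓
b·c: (-1/15)·5/7 = -1/21 ≠ 1/2 ⇒ order 1.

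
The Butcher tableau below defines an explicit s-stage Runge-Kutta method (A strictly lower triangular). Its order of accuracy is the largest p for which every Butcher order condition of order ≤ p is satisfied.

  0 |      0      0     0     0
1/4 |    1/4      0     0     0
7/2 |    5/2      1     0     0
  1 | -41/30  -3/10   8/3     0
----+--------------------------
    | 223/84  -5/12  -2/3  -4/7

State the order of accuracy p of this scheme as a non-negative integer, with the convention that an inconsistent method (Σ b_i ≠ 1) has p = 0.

b = (223/84, -5/12, -2/3, -4/7)
c = (0, 1/4, 7/2, 1)
Ac = (0, 0, 1/4, 1111/120)
Σ b_i: 223/84·1 + (-5/12)·1 + (-2/3)·1 + (-4/7)·1 = 1 ✓
b·c: (-5/12)·1/4 + (-2/3)·7/2 + (-4/7)·1 = -337/112 ≠ 1/2 ⇒ order 1.

1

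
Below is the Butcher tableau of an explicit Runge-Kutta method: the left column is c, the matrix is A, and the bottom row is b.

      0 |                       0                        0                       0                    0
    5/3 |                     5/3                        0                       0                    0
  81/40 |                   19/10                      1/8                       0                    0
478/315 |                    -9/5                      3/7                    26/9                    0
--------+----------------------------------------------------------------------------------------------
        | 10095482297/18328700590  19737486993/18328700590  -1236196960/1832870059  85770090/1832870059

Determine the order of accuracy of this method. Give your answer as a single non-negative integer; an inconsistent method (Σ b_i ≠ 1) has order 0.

3

b = (10095482297/18328700590, 19737486993/18328700590, -1236196960/1832870059, 85770090/1832870059)
c = (0, 5/3, 81/40, 478/315)
Ac = (0, 0, 5/24, 919/140)
Σ b_i: 10095482297/18328700590·1 + 19737486993/18328700590·1 + (-1236196960/1832870059)·1 + 85770090/1832870059·1 = 1 ✓
b·c: 19737486993/18328700590·5/3 + (-1236196960/1832870059)·81/40 + 85770090/1832870059·478/315 = 1/2 ✓
b·c²: 19737486993/18328700590·25/9 + (-1236196960/1832870059)·6561/1600 + 85770090/1832870059·228484/99225 = 1/3 ✓
b·Ac: (-1236196960/1832870059)·5/24 + 85770090/1832870059·919/140 = 1/6 ✓
b·c³: 19737486993/18328700590·125/27 + (-1236196960/1832870059)·531441/64000 + 85770090/1832870059·109215352/31255875 = -20857121912369/46188325486800 ≠ 1/4 ⇒ order 3.
b·(c∘Ac): (-1236196960/1832870059)·27/64 + 85770090/1832870059·219641/22050 = 3328389693/18328700590 ≠ 1/8
b·Ac²: (-1236196960/1832870059)·25/72 + 85770090/1832870059·219017/16800 = 496026808637/1319666442480 ≠ 1/12
b·A²c: 85770090/1832870059·65/108 = 103241775/3665740118 ≠ 1/24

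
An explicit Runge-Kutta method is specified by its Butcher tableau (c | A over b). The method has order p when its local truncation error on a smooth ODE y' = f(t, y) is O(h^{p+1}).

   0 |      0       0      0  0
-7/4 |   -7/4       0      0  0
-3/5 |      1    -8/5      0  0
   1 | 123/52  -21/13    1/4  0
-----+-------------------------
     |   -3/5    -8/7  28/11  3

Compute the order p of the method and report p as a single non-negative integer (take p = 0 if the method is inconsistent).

b = (-3/5, -8/7, 28/11, 3)
c = (0, -7/4, -3/5, 1)
Ac = (0, 0, 14/5, 174/65)
Σ b_i: (-3/5)·1 + (-8/7)·1 + 28/11·1 + 3·1 = 1464/385 ≠ 1 ⇒ order 0.

0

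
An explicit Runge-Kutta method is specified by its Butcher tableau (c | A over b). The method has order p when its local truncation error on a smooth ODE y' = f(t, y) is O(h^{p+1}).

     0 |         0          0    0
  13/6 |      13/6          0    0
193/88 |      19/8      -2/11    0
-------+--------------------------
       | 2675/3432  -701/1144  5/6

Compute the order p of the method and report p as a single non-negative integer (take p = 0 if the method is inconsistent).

2

b = (2675/3432, -701/1144, 5/6)
c = (0, 13/6, 193/88)
Ac = (0, 0, -13/33)
Σ b_i: 2675/3432·1 + (-701/1144)·1 + 5/6·1 = 1 ✓
b·c: (-701/1144)·13/6 + 5/6·193/88 = 1/2 ✓
b·c²: (-701/1144)·169/36 + 5/6·37249/7744 = 157763/139392 ≠ 1/3 ⇒ order 2.
b·Ac: 5/6·(-13/33) = -65/198 ≠ 1/6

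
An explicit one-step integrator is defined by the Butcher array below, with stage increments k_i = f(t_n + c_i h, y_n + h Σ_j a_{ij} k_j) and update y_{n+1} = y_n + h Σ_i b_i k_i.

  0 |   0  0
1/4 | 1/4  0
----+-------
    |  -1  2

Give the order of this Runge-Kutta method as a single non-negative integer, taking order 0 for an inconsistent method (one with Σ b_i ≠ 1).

b = (-1, 2)
c = (0, 1/4)
Σ b_i: (-1)·1 + 2·1 = 1 ✓
b·c: 2·1/4 = 1/2 ✓; 2 stages ⇒ order 2.

2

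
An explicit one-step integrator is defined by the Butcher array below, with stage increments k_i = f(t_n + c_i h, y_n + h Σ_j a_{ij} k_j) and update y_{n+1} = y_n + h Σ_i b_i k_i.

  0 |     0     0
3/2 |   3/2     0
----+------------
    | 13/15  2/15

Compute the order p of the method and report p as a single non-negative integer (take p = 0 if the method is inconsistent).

1

b = (13/15, 2/15)
c = (0, 3/2)
Σ b_i: 13/15·1 + 2/15·1 = 1 ✓
b·c: 2/15·3/2 = 1/5 ≠ 1/2 ⇒ order 1.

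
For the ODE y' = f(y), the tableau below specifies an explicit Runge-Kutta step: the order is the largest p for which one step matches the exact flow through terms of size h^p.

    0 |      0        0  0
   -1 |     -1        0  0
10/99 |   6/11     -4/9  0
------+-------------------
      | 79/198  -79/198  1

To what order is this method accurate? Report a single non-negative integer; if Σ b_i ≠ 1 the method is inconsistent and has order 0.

2

b = (79/198, -79/198, 1)
c = (0, -1, 10/99)
Ac = (0, 0, 4/9)
Σ b_i: 79/198·1 + (-79/198)·1 + 1·1 = 1 ✓
b·c: (-79/198)·(-1) + 1·10/99 = 1/2 ✓
b·c²: (-79/198)·1 + 1·100/9801 = -7621/19602 ≠ 1/3 ⇒ order 2.
b·Ac: 1·4/9 = 4/9 ≠ 1/6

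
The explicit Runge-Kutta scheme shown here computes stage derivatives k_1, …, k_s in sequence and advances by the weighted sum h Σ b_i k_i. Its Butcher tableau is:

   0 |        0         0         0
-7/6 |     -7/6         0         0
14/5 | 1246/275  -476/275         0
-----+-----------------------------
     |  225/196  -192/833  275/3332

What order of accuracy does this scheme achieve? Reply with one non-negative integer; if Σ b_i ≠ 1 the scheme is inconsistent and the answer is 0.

3

b = (225/196, -192/833, 275/3332)
c = (0, -7/6, 14/5)
Ac = (0, 0, 1666/825)
Σ b_i: 225/196·1 + (-192/833)·1 + 275/3332·1 = 1 ✓
b·c: (-192/833)·(-7/6) + 275/3332·14/5 = 1/2 ✓
b·c²: (-192/833)·49/36 + 275/3332·196/25 = 1/3 ✓
b·Ac: 275/3332·1666/825 = 1/6 ✓; 3 stages ⇒ order 3.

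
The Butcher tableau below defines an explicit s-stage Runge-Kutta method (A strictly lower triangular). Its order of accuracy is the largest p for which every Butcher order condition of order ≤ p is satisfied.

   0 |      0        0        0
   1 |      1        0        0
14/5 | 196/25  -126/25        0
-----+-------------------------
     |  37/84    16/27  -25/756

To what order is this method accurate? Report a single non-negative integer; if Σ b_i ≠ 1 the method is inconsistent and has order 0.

b = (37/84, 16/27, -25/756)
c = (0, 1, 14/5)
Ac = (0, 0, -126/25)
Σ b_i: 37/84·1 + 16/27·1 + (-25/756)·1 = 1 ✓
b·c: 16/27·1 + (-25/756)·14/5 = 1/2 ✓
b·c²: 16/27·1 + (-25/756)·196/25 = 1/3 ✓
b·Ac: (-25/756)·(-126/25) = 1/6 ✓; 3 stages ⇒ order 3.

3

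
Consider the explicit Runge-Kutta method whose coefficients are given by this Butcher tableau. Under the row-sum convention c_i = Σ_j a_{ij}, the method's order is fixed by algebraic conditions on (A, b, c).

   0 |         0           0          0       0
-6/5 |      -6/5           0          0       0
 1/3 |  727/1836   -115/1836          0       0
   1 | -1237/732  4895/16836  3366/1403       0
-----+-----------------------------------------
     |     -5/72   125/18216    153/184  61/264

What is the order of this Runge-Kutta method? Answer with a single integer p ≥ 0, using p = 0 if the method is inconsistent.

b = (-5/72, 125/18216, 153/184, 61/264)
c = (0, -6/5, 1/3, 1)
Ac = (0, 0, 23/306, 55/122)
Σ b_i: (-5/72)·1 + 125/18216·1 + 153/184·1 + 61/264·1 = 1 ✓
b·c: 125/18216·(-6/5) + 153/184·1/3 + 61/264·1 = 1/2 ✓
b·c²: 125/18216·36/25 + 153/184·1/9 + 61/264·1 = 1/3 ✓
b·Ac: 153/184·23/306 + 61/264·55/122 = 1/6 ✓
b·c³: 125/18216·(-216/125) + 153/184·1/27 + 61/264·1 = 1/4 ✓
b·(c∘Ac): 153/184·23/918 + 61/264·55/122 = 1/8 ✓
b·Ac²: 153/184·(-23/255) + 61/264·209/305 = 1/12 ✓
b·A²c: 61/264·11/61 = 1/24 ✓; 4 stages ⇒ order 4.

4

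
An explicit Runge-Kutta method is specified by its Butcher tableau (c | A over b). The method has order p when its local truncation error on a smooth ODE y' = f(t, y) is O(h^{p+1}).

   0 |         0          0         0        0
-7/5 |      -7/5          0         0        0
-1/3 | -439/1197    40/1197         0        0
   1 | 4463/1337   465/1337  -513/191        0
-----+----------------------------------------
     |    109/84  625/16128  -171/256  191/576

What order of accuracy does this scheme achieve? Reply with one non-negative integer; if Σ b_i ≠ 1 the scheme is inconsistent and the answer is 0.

b = (109/84, 625/16128, -171/256, 191/576)
c = (0, -7/5, -1/3, 1)
Ac = (0, 0, -8/171, 78/191)
Σ b_i: 109/84·1 + 625/16128·1 + (-171/256)·1 + 191/576·1 = 1 ✓
b·c: 625/16128·(-7/5) + (-171/256)·(-1/3) + 191/576·1 = 1/2 ✓
b·c²: 625/16128·49/25 + (-171/256)·1/9 + 191/576·1 = 1/3 ✓
b·Ac: (-171/256)·(-8/171) + 191/576·78/191 = 1/6 ✓
b·c³: 625/16128·(-343/125) + (-171/256)·(-1/27) + 191/576·1 = 1/4 ✓
b·(c∘Ac): (-171/256)·8/513 + 191/576·78/191 = 1/8 ✓
b·Ac²: (-171/256)·56/855 + 191/576·366/955 = 1/12 ✓
b·A²c: 191/576·24/191 = 1/24 ✓; 4 stages ⇒ order 4.

4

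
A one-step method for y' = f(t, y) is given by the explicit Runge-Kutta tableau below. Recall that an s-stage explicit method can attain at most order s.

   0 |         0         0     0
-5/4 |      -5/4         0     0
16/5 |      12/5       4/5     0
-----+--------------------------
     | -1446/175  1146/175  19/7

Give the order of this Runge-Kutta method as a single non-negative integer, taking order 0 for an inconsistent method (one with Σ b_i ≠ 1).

b = (-1446/175, 1146/175, 19/7)
c = (0, -5/4, 16/5)
Ac = (0, 0, -1)
Σ b_i: (-1446/175)·1 + 1146/175·1 + 19/7·1 = 1 ✓
b·c: 1146/175·(-5/4) + 19/7·16/5 = 1/2 ✓
b·c²: 1146/175·25/16 + 19/7·256/25 = 53237/1400 ≠ 1/3 ⇒ order 2.
b·Ac: 19/7·(-1) = -19/7 ≠ 1/6

2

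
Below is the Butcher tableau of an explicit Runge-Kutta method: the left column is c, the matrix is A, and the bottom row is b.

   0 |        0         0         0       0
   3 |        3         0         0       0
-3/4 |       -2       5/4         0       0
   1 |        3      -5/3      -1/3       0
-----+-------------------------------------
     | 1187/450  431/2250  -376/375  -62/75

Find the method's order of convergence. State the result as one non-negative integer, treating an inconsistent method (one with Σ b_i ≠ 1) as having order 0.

b = (1187/450, 431/2250, -376/375, -62/75)
c = (0, 3, -3/4, 1)
Ac = (0, 0, 15/4, -19/4)
Σ b_i: 1187/450·1 + 431/2250·1 + (-376/375)·1 + (-62/75)·1 = 1 ✓
b·c: 431/2250·3 + (-376/375)·(-3/4) + (-62/75)·1 = 1/2 ✓
b·c²: 431/2250·9 + (-376/375)·9/16 + (-62/75)·1 = 1/3 ✓
b·Ac: (-376/375)·15/4 + (-62/75)·(-19/4) = 1/6 ✓
b·c³: 431/2250·27 + (-376/375)·(-27/64) + (-62/75)·1 = 2861/600 ≠ 1/4 ⇒ order 3.
b·(c∘Ac): (-376/375)·(-45/16) + (-62/75)·(-19/4) = 506/75 ≠ 1/8
b·Ac²: (-376/375)·45/4 + (-62/75)·(-243/16) = 51/40 ≠ 1/12
b·A²c: (-62/75)·(-5/4) = 31/30 ≠ 1/24

3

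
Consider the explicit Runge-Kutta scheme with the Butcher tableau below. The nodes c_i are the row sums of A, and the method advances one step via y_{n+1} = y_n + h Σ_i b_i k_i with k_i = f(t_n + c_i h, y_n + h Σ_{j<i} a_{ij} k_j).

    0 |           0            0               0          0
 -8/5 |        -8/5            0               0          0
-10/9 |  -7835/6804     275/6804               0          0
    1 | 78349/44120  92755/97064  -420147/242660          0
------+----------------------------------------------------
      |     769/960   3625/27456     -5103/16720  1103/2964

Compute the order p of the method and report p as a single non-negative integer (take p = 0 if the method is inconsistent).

4

b = (769/960, 3625/27456, -5103/16720, 1103/2964)
c = (0, -8/5, -10/9, 1)
Ac = (0, 0, -110/1701, 871/2206)
Σ b_i: 769/960·1 + 3625/27456·1 + (-5103/16720)·1 + 1103/2964·1 = 1 ✓
b·c: 3625/27456·(-8/5) + (-5103/16720)·(-10/9) + 1103/2964·1 = 1/2 ✓
b·c²: 3625/27456·64/25 + (-5103/16720)·100/81 + 1103/2964·1 = 1/3 ✓
b·Ac: (-5103/16720)·(-110/1701) + 1103/2964·871/2206 = 1/6 ✓
b·c³: 3625/27456·(-512/125) + (-5103/16720)·(-1000/729) + 1103/2964·1 = 1/4 ✓
b·(c∘Ac): (-5103/16720)·1100/15309 + 1103/2964·871/2206 = 1/8 ✓
b·Ac²: (-5103/16720)·176/1701 + 1103/2964·1703/5515 = 1/12 ✓
b·A²c: 1103/2964·247/2206 = 1/24 ✓; 4 stages ⇒ order 4.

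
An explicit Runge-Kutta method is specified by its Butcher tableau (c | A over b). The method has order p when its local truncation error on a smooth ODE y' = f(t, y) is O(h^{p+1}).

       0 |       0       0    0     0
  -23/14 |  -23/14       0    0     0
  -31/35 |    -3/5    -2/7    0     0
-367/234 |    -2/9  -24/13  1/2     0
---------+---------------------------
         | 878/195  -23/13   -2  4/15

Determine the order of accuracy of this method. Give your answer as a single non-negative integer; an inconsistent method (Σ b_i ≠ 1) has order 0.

b = (878/195, -23/13, -2, 4/15)
c = (0, -23/14, -31/35, -367/234)
Ac = (0, 0, 23/49, 2357/910)
Σ b_i: 878/195·1 + (-23/13)·1 + (-2)·1 + 4/15·1 = 1 ✓
b·c: (-23/13)·(-23/14) + (-2)·(-31/35) + 4/15·(-367/234) = 8051/1890 ≠ 1/2 ⇒ order 1.

1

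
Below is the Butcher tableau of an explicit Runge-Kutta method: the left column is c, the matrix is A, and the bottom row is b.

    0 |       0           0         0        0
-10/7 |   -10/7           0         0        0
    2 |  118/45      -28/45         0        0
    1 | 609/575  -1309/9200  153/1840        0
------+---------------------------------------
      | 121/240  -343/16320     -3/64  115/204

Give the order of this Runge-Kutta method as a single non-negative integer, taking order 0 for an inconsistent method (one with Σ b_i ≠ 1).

b = (121/240, -343/16320, -3/64, 115/204)
c = (0, -10/7, 2, 1)
Ac = (0, 0, 8/9, 17/46)
Σ b_i: 121/240·1 + (-343/16320)·1 + (-3/64)·1 + 115/204·1 = 1 ✓
b·c: (-343/16320)·(-10/7) + (-3/64)·2 + 115/204·1 = 1/2 ✓
b·c²: (-343/16320)·100/49 + (-3/64)·4 + 115/204·1 = 1/3 ✓
b·Ac: (-3/64)·8/9 + 115/204·17/46 = 1/6 ✓
b·c³: (-343/16320)·(-1000/343) + (-3/64)·8 + 115/204·1 = 1/4 ✓
b·(c∘Ac): (-3/64)·16/9 + 115/204·17/46 = 1/8 ✓
b·Ac²: (-3/64)·(-80/63) + 115/204·34/805 = 1/12 ✓
b·A²c: 115/204·17/230 = 1/24 ✓; 4 stages ⇒ order 4.

4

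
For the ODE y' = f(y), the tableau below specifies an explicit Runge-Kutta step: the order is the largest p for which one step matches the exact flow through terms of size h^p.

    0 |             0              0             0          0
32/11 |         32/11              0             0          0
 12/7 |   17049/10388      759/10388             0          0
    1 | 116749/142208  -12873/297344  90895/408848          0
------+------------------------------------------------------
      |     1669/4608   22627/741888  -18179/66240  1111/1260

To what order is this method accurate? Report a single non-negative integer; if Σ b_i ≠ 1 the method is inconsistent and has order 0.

4

b = (1669/4608, 22627/741888, -18179/66240, 1111/1260)
c = (0, 32/11, 12/7, 1)
Ac = (0, 0, 552/2597, 567/2222)
Σ b_i: 1669/4608·1 + 22627/741888·1 + (-18179/66240)·1 + 1111/1260·1 = 1 ✓
b·c: 22627/741888·32/11 + (-18179/66240)·12/7 + 1111/1260·1 = 1/2 ✓
b·c²: 22627/741888·1024/121 + (-18179/66240)·144/49 + 1111/1260·1 = 1/3 ✓
b·Ac: (-18179/66240)·552/2597 + 1111/1260·567/2222 = 1/6 ✓
b·c³: 22627/741888·32768/1331 + (-18179/66240)·1728/343 + 1111/1260·1 = 1/4 ✓
b·(c∘Ac): (-18179/66240)·6624/18179 + 1111/1260·567/2222 = 1/8 ✓
b·Ac²: (-18179/66240)·17664/28567 + 1111/1260·3507/12221 = 1/12 ✓
b·A²c: 1111/1260·105/2222 = 1/24 ✓; 4 stages ⇒ order 4.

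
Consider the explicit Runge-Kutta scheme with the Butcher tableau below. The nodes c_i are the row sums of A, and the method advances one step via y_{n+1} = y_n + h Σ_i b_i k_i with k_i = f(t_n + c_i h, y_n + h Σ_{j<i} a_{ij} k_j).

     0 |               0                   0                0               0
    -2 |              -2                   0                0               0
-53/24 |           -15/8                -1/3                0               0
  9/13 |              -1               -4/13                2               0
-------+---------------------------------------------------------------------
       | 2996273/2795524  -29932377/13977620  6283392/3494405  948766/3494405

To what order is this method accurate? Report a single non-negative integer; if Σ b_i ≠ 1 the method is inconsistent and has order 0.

b = (2996273/2795524, -29932377/13977620, 6283392/3494405, 948766/3494405)
c = (0, -2, -53/24, 9/13)
Ac = (0, 0, 2/3, -593/156)
Σ b_i: 2996273/2795524·1 + (-29932377/13977620)·1 + 6283392/3494405·1 + 948766/3494405·1 = 1 ✓
b·c: (-29932377/13977620)·(-2) + 6283392/3494405·(-53/24) + 948766/3494405·9/13 = 1/2 ✓
b·c²: (-29932377/13977620)·4 + 6283392/3494405·2809/576 + 948766/3494405·81/169 = 1/3 ✓
b·Ac: 6283392/3494405·2/3 + 948766/3494405·(-593/156) = 1/6 ✓
b·c³: (-29932377/13977620)·(-8) + 6283392/3494405·(-148877/13824) + 948766/3494405·729/2197 = -700985575/327076308 ≠ 1/4 ⇒ order 3.
b·(c∘Ac): 6283392/3494405·(-53/36) + 948766/3494405·(-1779/676) = -14096851/4193286 ≠ 1/8
b·Ac²: 6283392/3494405·(-4/3) + 948766/3494405·31909/3744 = -8403989/100638864 ≠ 1/12
b·A²c: 948766/3494405·4/3 = 3795064/10483215 ≠ 1/24

3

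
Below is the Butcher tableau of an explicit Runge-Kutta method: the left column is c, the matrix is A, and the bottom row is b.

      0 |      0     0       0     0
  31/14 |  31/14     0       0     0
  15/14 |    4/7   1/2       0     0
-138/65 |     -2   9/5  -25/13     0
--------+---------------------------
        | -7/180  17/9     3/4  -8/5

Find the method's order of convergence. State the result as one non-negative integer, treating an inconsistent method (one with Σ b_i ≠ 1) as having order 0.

b = (-7/180, 17/9, 3/4, -8/5)
c = (0, 31/14, 15/14, -138/65)
Ac = (0, 0, 31/28, 876/455)
Σ b_i: (-7/180)·1 + 17/9·1 + 3/4·1 + (-8/5)·1 = 1 ✓
b·c: 17/9·31/14 + 3/4·15/14 + (-8/5)·(-138/65) = 196163/23400 ≠ 1/2 ⇒ order 1.

1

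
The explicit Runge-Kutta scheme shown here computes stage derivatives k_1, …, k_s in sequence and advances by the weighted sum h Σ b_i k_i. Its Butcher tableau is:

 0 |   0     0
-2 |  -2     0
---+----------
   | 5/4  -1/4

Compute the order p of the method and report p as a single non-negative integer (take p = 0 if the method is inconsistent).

b = (5/4, -1/4)
c = (0, -2)
Σ b_i: 5/4·1 + (-1/4)·1 = 1 ✓
b·c: (-1/4)·(-2) = 1/2 ✓; 2 stages ⇒ order 2.

2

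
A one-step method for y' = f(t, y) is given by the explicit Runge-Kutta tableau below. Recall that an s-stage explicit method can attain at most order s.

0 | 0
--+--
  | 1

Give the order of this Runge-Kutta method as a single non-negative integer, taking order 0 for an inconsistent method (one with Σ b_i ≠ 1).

1

b = (1)
c = (0)
Σ b_i: 1·1 = 1 ✓; 1 stage ⇒ order 1.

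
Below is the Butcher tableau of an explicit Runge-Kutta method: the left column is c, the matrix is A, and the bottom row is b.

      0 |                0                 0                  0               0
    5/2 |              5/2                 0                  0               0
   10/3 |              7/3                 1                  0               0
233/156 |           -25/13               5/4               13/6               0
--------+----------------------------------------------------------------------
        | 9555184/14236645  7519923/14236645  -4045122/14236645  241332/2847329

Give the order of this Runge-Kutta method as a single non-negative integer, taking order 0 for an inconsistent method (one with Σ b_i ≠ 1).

3

b = (9555184/14236645, 7519923/14236645, -4045122/14236645, 241332/2847329)
c = (0, 5/2, 10/3, 233/156)
Ac = (0, 0, 5/2, 745/72)
Σ b_i: 9555184/14236645·1 + 7519923/14236645·1 + (-4045122/14236645)·1 + 241332/2847329·1 = 1 ✓
b·c: 7519923/14236645·5/2 + (-4045122/14236645)·10/3 + 241332/2847329·233/156 = 1/2 ✓
b·c²: 7519923/14236645·25/4 + (-4045122/14236645)·100/9 + 241332/2847329·54289/24336 = 1/3 ✓
b·Ac: (-4045122/14236645)·5/2 + 241332/2847329·745/72 = 1/6 ✓
b·c³: 7519923/14236645·125/8 + (-4045122/14236645)·1000/27 + 241332/2847329·12649337/3796416 = -10595537747/5330199888 ≠ 1/4 ⇒ order 3.
b·(c∘Ac): (-4045122/14236645)·25/3 + 241332/2847329·173585/11232 = -216878645/205007688 ≠ 1/8
b·Ac²: (-4045122/14236645)·25/4 + 241332/2847329·13775/432 = 94998535/102503844 ≠ 1/12
b·A²c: 241332/2847329·65/12 = 1307215/2847329 ≠ 1/24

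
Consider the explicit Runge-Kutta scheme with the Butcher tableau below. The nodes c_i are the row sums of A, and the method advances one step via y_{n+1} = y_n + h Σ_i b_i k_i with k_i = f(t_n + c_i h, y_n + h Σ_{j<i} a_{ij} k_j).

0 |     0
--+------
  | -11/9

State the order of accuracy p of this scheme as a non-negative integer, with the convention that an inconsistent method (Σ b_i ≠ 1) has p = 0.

0

b = (-11/9)
c = (0)
Σ b_i: (-11/9)·1 = -11/9 ≠ 1 ⇒ order 0.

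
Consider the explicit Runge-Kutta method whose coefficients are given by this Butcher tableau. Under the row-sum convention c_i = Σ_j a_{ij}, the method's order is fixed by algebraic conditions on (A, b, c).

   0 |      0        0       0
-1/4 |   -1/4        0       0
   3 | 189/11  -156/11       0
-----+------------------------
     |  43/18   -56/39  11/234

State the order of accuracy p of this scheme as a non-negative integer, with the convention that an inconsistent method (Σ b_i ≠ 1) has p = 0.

3

b = (43/18, -56/39, 11/234)
c = (0, -1/4, 3)
Ac = (0, 0, 39/11)
Σ b_i: 43/18·1 + (-56/39)·1 + 11/234·1 = 1 ✓
b·c: (-56/39)·(-1/4) + 11/234·3 = 1/2 ✓
b·c²: (-56/39)·1/16 + 11/234·9 = 1/3 ✓
b·Ac: 11/234·39/11 = 1/6 ✓; 3 stages ⇒ order 3.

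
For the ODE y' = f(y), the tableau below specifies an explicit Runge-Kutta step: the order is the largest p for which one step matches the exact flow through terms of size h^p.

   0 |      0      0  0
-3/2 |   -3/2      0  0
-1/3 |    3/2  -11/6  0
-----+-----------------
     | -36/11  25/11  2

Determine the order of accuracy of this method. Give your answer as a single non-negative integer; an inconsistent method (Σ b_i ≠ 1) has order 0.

b = (-36/11, 25/11, 2)
c = (0, -3/2, -1/3)
Ac = (0, 0, 11/4)
Σ b_i: (-36/11)·1 + 25/11·1 + 2·1 = 1 ✓
b·c: 25/11·(-3/2) + 2·(-1/3) = -269/66 ≠ 1/2 ⇒ order 1.

1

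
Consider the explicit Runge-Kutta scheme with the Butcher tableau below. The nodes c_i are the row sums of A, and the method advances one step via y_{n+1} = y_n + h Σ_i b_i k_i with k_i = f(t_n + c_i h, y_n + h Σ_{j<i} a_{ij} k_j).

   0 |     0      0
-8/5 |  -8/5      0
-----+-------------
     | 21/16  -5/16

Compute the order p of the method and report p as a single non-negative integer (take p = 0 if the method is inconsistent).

2

b = (21/16, -5/16)
c = (0, -8/5)
Σ b_i: 21/16·1 + (-5/16)·1 = 1 ✓
b·c: (-5/16)·(-8/5) = 1/2 ✓; 2 stages ⇒ order 2.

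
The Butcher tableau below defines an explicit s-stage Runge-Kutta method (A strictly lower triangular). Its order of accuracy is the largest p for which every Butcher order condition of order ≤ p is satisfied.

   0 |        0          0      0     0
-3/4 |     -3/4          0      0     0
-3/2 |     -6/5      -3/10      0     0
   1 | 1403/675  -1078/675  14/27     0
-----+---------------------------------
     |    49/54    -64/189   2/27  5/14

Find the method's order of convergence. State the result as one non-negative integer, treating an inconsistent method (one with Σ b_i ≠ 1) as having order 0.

4

b = (49/54, -64/189, 2/27, 5/14)
c = (0, -3/4, -3/2, 1)
Ac = (0, 0, 9/40, 21/50)
Σ b_i: 49/54·1 + (-64/189)·1 + 2/27·1 + 5/14·1 = 1 ✓
b·c: (-64/189)·(-3/4) + 2/27·(-3/2) + 5/14·1 = 1/2 ✓
b·c²: (-64/189)·9/16 + 2/27·9/4 + 5/14·1 = 1/3 ✓
b·Ac: 2/27·9/40 + 5/14·21/50 = 1/6 ✓
b·c³: (-64/189)·(-27/64) + 2/27·(-27/8) + 5/14·1 = 1/4 ✓
b·(c∘Ac): 2/27·(-27/80) + 5/14·21/50 = 1/8 ✓
b·Ac²: 2/27·(-27/160) + 5/14·161/600 = 1/12 ✓
b·A²c: 5/14·7/60 = 1/24 ✓; 4 stages ⇒ order 4.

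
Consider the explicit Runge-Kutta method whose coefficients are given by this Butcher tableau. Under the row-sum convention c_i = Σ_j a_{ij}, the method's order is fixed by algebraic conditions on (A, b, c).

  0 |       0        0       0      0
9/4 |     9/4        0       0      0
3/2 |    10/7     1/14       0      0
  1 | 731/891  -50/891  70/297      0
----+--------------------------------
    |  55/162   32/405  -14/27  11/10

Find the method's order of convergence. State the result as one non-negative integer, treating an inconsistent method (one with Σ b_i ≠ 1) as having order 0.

b = (55/162, 32/405, -14/27, 11/10)
c = (0, 9/4, 3/2, 1)
Ac = (0, 0, 9/56, 5/22)
Σ b_i: 55/162·1 + 32/405·1 + (-14/27)·1 + 11/10·1 = 1 ✓
b·c: 32/405·9/4 + (-14/27)·3/2 + 11/10·1 = 1/2 ✓
b·c²: 32/405·81/16 + (-14/27)·9/4 + 11/10·1 = 1/3 ✓
b·Ac: (-14/27)·9/56 + 11/10·5/22 = 1/6 ✓
b·c³: 32/405·729/64 + (-14/27)·27/8 + 11/10·1 = 1/4 ✓
b·(c∘Ac): (-14/27)·27/112 + 11/10·5/22 = 1/8 ✓
b·Ac²: (-14/27)·81/224 + 11/10·65/264 = 1/12 ✓
b·A²c: 11/10·5/132 = 1/24 ✓; 4 stages ⇒ order 4.

4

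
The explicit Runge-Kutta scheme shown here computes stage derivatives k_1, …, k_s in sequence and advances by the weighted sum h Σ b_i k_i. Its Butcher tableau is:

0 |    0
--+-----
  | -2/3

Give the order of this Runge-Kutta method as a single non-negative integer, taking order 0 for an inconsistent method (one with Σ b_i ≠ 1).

b = (-2/3)
c = (0)
Σ b_i: (-2/3)·1 = -2/3 ≠ 1 ⇒ order 0.

0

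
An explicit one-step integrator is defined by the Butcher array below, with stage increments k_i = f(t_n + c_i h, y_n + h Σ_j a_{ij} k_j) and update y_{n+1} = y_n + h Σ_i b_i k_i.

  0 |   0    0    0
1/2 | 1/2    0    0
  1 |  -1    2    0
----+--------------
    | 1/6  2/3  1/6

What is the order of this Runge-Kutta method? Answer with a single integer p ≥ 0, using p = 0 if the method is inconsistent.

3

b = (1/6, 2/3, 1/6)
c = (0, 1/2, 1)
Ac = (0, 0, 1)
Σ b_i: 1/6·1 + 2/3·1 + 1/6·1 = 1 ✓
b·c: 2/3·1/2 + 1/6·1 = 1/2 ✓
b·c²: 2/3·1/4 + 1/6·1 = 1/3 ✓
b·Ac: 1/6·1 = 1/6 ✓; 3 stages ⇒ order 3.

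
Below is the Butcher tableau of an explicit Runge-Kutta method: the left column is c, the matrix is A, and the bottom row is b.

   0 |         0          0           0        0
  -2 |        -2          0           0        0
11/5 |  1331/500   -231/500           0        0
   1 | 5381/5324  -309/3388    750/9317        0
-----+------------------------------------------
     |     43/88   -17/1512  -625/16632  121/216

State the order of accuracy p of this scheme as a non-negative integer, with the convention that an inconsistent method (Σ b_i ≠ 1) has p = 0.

b = (43/88, -17/1512, -625/16632, 121/216)
c = (0, -2, 11/5, 1)
Ac = (0, 0, 231/250, 87/242)
Σ b_i: 43/88·1 + (-17/1512)·1 + (-625/16632)·1 + 121/216·1 = 1 ✓
b·c: (-17/1512)·(-2) + (-625/16632)·11/5 + 121/216·1 = 1/2 ✓
b·c²: (-17/1512)·4 + (-625/16632)·121/25 + 121/216·1 = 1/3 ✓
b·Ac: (-625/16632)·231/250 + 121/216·87/242 = 1/6 ✓
b·c³: (-17/1512)·(-8) + (-625/16632)·1331/125 + 121/216·1 = 1/4 ✓
b·(c∘Ac): (-625/16632)·2541/1250 + 121/216·87/242 = 1/8 ✓
b·Ac²: (-625/16632)·(-231/125) + 121/216·3/121 = 1/12 ✓
b·A²c: 121/216·9/121 = 1/24 ✓; 4 stages ⇒ order 4.

4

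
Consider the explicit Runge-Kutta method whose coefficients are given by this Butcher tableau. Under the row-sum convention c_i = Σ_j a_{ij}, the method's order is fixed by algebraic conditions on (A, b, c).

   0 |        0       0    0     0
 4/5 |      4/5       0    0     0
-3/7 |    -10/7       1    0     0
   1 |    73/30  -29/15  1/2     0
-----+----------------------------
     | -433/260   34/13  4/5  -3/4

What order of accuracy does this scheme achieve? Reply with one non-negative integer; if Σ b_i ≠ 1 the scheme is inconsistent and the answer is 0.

1

b = (-433/260, 34/13, 4/5, -3/4)
c = (0, 4/5, -3/7, 1)
Ac = (0, 0, 4/5, -1849/1050)
Σ b_i: (-433/260)·1 + 34/13·1 + 4/5·1 + (-3/4)·1 = 1 ✓
b·c: 34/13·4/5 + 4/5·(-3/7) + (-3/4)·1 = 1819/1820 ≠ 1/2 ⇒ order 1.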